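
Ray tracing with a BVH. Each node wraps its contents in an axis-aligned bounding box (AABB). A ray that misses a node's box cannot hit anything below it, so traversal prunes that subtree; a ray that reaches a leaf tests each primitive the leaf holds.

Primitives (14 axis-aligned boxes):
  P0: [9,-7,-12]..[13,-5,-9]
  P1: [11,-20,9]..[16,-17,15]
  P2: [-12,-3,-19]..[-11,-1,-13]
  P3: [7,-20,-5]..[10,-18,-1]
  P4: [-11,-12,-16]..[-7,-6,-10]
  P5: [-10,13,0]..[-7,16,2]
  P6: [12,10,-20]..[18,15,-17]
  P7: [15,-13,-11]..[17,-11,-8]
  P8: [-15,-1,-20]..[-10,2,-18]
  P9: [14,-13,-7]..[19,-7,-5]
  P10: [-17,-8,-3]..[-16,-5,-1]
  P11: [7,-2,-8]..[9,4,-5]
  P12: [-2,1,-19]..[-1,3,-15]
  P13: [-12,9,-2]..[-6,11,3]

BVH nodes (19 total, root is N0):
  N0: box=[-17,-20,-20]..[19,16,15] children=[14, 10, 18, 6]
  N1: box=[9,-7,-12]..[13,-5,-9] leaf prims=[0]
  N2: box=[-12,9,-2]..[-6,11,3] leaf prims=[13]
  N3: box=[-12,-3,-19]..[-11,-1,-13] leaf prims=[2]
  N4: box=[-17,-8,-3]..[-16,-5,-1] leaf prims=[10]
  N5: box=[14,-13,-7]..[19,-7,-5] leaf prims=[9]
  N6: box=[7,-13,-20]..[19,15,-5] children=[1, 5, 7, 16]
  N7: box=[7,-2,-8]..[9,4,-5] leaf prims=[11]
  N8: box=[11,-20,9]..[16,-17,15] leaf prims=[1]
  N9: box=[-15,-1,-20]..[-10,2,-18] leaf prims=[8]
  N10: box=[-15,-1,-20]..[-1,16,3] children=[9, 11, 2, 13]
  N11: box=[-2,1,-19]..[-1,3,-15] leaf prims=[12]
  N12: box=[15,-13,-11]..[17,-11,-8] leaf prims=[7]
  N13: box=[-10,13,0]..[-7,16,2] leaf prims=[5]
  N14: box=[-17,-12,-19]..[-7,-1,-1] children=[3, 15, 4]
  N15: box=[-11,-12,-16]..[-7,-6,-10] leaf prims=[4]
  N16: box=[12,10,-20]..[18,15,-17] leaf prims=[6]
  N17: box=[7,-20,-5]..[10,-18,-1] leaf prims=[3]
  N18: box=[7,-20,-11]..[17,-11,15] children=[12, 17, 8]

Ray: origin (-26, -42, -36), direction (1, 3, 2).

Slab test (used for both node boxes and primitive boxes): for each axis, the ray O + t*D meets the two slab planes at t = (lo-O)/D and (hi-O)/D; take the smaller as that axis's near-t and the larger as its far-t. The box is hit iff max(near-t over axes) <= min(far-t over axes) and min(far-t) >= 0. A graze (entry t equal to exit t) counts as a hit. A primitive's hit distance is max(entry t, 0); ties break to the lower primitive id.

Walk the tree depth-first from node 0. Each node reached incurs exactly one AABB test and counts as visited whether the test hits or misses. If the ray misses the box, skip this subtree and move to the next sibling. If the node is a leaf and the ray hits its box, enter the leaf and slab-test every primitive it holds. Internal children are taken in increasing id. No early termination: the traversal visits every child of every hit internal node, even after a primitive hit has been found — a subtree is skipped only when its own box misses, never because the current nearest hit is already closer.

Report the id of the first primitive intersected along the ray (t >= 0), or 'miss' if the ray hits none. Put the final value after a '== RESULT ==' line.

Traverse from the root:
N0 x:[9,45] y:[22/3,58/3] z:[8,51/2] -> hit [9,58/3], descend [6, 10, 14, 18]
  N6 x:[33,45] y:[29/3,19] z:[8,31/2] -> miss, prune
  N10 x:[11,25] y:[41/3,58/3] z:[8,39/2] -> hit [41/3,58/3], descend [2, 9, 11, 13]
    N2 x:[14,20] y:[17,53/3] z:[17,39/2] -> hit [17,53/3] leaf, test {P13@t=17}
    N9 x:[11,16] y:[41/3,44/3] z:[8,9] -> miss, prune
    N11 x:[24,25] y:[43/3,15] z:[17/2,21/2] -> miss, prune
    N13 x:[16,19] y:[55/3,58/3] z:[18,19] -> hit [55/3,19] leaf, test {P5@t=55/3}
  N14 x:[9,19] y:[10,41/3] z:[17/2,35/2] -> hit [10,41/3], descend [3, 4, 15]
    N3 x:[14,15] y:[13,41/3] z:[17/2,23/2] -> miss, prune
    N4 x:[9,10] y:[34/3,37/3] z:[33/2,35/2] -> miss, prune
    N15 x:[15,19] y:[10,12] z:[10,13] -> miss, prune
  N18 x:[33,43] y:[22/3,31/3] z:[25/2,51/2] -> miss, prune

Visited [0, 6, 10, 2, 9, 11, 13, 14, 3, 4, 15, 18]. Tests: 12 box, 2 leaf. Nearest: P13.

== RESULT ==
13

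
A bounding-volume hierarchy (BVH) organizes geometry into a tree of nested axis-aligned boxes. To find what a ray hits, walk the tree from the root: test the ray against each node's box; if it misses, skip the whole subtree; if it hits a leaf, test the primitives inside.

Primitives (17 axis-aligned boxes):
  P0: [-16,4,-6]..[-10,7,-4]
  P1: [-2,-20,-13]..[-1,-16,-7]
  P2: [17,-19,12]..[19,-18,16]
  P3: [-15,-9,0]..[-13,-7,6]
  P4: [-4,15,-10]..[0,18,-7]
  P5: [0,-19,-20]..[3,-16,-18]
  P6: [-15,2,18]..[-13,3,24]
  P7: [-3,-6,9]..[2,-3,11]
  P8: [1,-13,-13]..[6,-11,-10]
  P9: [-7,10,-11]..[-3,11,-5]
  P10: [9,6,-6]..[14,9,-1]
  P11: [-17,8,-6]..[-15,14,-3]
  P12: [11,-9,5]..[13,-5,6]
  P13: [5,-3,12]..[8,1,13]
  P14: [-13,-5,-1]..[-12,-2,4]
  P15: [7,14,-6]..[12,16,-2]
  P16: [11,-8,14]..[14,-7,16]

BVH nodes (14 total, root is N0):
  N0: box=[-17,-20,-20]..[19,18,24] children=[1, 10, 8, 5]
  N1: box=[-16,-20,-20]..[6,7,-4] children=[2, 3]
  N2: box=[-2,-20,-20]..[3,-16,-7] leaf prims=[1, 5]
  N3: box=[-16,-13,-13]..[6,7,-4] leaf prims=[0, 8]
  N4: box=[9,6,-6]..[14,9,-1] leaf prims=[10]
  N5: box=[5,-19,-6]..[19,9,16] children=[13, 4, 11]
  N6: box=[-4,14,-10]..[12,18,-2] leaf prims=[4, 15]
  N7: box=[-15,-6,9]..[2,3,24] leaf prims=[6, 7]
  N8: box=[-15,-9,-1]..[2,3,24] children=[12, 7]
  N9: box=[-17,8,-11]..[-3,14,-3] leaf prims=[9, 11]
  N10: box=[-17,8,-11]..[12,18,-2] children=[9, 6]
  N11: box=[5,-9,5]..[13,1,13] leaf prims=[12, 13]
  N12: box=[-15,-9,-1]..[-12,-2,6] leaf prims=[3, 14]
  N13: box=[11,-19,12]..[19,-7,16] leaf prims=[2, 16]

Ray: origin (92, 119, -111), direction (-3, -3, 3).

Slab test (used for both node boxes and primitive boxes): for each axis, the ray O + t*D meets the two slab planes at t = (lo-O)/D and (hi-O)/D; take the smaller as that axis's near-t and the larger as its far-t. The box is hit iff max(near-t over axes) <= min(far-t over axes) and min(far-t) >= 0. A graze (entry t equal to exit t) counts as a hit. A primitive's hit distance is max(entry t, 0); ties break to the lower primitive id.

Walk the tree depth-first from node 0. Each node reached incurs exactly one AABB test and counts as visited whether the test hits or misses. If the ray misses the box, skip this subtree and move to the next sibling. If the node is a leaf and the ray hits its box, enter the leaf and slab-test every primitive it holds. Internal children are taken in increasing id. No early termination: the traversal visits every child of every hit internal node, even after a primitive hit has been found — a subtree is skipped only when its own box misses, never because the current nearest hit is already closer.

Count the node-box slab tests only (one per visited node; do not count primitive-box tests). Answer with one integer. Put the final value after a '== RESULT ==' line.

Walk:
N0 x:[73/3,109/3] y:[101/3,139/3] z:[91/3,45] -> hit [101/3,109/3], descend [1, 5, 8, 10]
  N1 x:[86/3,36] y:[112/3,139/3] z:[91/3,107/3] -> miss, prune
  N5 x:[73/3,29] y:[110/3,46] z:[35,127/3] -> miss, prune
  N8 x:[30,107/3] y:[116/3,128/3] z:[110/3,45] -> miss, prune
  N10 x:[80/3,109/3] y:[101/3,37] z:[100/3,109/3] -> hit [101/3,109/3], descend [6, 9]
    N6 x:[80/3,32] y:[101/3,35] z:[101/3,109/3] -> miss, prune
    N9 x:[95/3,109/3] y:[35,37] z:[100/3,36] -> hit [35,36] leaf, test {P9(miss), P11@t=107/3}

order=[0, 1, 5, 8, 10, 6, 9]  |boxes|=7  |leaves|=1  hit=P11

== RESULT ==
7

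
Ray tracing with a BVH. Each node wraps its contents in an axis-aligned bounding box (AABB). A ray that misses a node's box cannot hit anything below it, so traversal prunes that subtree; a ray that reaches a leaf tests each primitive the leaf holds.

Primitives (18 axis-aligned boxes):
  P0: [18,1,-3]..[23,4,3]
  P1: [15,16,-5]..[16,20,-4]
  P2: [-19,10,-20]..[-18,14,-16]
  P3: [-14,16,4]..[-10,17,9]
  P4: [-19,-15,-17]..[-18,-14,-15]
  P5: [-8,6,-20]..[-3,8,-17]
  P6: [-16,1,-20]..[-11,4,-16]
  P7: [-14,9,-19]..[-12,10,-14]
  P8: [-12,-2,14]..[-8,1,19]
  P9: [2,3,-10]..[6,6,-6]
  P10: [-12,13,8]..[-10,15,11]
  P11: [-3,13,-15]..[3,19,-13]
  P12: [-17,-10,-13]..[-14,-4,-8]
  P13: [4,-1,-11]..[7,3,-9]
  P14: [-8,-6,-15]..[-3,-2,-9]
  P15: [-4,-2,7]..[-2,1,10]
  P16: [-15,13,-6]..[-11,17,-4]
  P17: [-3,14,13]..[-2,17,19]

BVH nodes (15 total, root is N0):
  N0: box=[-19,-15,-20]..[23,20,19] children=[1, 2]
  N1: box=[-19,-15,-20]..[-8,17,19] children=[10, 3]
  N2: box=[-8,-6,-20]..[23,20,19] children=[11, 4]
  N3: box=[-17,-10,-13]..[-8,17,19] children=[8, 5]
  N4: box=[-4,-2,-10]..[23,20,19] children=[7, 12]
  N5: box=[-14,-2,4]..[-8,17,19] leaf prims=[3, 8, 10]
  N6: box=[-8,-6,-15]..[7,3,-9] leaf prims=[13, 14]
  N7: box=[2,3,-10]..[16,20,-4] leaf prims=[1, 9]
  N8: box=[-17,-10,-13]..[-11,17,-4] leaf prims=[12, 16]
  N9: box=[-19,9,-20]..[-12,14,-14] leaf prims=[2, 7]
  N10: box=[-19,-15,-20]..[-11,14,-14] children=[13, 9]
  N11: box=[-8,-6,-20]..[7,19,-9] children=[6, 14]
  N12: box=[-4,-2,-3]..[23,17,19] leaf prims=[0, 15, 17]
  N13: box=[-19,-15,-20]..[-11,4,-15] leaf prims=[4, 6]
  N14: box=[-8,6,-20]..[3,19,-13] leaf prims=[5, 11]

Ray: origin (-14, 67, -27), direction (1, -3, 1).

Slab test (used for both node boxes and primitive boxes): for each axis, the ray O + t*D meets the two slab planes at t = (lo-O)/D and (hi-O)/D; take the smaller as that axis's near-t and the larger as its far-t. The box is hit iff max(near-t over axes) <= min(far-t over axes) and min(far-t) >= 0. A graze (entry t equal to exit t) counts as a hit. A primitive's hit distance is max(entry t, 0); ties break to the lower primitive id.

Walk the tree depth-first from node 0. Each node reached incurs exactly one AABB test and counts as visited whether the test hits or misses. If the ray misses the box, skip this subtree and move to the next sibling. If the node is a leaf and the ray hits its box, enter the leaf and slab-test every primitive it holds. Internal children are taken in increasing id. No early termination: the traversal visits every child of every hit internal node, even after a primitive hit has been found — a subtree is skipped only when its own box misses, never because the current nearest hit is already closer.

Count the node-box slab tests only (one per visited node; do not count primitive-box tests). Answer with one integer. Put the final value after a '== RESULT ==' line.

Traverse from the root:
N0 x:[-5,37] y:[47/3,82/3] z:[7,46] -> hit [47/3,82/3], descend [1, 2]
  N1 x:[-5,6] y:[50/3,82/3] z:[7,46] -> miss, prune
  N2 x:[6,37] y:[47/3,73/3] z:[7,46] -> hit [47/3,73/3], descend [4, 11]
    N4 x:[10,37] y:[47/3,23] z:[17,46] -> hit [17,23], descend [7, 12]
      N7 x:[16,30] y:[47/3,64/3] z:[17,23] -> hit [17,64/3] leaf, test {P1(miss), P9(miss)}
      N12 x:[10,37] y:[50/3,23] z:[24,46] -> miss, prune
    N11 x:[6,21] y:[16,73/3] z:[7,18] -> hit [16,18], descend [6, 14]
      N6 x:[6,21] y:[64/3,73/3] z:[12,18] -> miss, prune
      N14 x:[6,17] y:[16,61/3] z:[7,14] -> miss, prune

Visited [0, 1, 2, 4, 7, 12, 11, 6, 14]. Tests: 9 box, 1 leaf. Nearest: miss.

== RESULT ==
9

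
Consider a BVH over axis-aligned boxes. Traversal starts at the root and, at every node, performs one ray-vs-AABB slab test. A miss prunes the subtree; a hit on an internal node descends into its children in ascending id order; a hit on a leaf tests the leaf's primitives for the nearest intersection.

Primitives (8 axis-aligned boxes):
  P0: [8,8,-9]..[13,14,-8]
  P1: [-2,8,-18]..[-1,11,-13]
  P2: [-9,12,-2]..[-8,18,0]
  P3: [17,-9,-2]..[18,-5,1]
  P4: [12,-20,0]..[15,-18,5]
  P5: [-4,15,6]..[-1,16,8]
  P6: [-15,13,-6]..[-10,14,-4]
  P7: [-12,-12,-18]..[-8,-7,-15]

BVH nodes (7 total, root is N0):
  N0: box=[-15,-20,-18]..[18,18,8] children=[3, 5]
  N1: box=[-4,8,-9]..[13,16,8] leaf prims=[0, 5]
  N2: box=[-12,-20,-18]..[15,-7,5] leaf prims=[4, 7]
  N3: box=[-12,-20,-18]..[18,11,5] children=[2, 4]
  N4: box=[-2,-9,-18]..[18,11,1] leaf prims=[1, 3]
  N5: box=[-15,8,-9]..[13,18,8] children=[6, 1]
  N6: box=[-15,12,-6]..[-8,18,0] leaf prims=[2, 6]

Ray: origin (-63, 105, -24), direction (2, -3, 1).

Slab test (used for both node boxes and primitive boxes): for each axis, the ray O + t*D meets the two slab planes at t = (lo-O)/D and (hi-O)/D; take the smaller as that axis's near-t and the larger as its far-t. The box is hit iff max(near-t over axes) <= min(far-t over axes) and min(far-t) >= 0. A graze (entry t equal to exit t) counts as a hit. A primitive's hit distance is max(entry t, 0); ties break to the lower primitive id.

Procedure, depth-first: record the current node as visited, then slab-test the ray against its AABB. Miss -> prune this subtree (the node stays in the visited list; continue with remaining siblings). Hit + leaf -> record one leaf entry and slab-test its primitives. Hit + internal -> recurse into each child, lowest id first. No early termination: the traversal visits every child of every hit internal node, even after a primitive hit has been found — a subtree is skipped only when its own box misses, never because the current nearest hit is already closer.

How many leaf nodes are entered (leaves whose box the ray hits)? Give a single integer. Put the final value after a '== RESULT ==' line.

Trace the traversal:
N0 x:[24,81/2] y:[29,125/3] z:[6,32] -> hit [29,32], descend [3, 5]
  N3 x:[51/2,81/2] y:[94/3,125/3] z:[6,29] -> miss, prune
  N5 x:[24,38] y:[29,97/3] z:[15,32] -> hit [29,32], descend [1, 6]
    N1 x:[59/2,38] y:[89/3,97/3] z:[15,32] -> hit [89/3,32] leaf, test {P0(miss), P5@t=30}
    N6 x:[24,55/2] y:[29,31] z:[18,24] -> miss, prune

Summary -> nodes [0, 3, 5, 1, 6]; box-tests=5; leaf-entries=1; first=P5

== RESULT ==
1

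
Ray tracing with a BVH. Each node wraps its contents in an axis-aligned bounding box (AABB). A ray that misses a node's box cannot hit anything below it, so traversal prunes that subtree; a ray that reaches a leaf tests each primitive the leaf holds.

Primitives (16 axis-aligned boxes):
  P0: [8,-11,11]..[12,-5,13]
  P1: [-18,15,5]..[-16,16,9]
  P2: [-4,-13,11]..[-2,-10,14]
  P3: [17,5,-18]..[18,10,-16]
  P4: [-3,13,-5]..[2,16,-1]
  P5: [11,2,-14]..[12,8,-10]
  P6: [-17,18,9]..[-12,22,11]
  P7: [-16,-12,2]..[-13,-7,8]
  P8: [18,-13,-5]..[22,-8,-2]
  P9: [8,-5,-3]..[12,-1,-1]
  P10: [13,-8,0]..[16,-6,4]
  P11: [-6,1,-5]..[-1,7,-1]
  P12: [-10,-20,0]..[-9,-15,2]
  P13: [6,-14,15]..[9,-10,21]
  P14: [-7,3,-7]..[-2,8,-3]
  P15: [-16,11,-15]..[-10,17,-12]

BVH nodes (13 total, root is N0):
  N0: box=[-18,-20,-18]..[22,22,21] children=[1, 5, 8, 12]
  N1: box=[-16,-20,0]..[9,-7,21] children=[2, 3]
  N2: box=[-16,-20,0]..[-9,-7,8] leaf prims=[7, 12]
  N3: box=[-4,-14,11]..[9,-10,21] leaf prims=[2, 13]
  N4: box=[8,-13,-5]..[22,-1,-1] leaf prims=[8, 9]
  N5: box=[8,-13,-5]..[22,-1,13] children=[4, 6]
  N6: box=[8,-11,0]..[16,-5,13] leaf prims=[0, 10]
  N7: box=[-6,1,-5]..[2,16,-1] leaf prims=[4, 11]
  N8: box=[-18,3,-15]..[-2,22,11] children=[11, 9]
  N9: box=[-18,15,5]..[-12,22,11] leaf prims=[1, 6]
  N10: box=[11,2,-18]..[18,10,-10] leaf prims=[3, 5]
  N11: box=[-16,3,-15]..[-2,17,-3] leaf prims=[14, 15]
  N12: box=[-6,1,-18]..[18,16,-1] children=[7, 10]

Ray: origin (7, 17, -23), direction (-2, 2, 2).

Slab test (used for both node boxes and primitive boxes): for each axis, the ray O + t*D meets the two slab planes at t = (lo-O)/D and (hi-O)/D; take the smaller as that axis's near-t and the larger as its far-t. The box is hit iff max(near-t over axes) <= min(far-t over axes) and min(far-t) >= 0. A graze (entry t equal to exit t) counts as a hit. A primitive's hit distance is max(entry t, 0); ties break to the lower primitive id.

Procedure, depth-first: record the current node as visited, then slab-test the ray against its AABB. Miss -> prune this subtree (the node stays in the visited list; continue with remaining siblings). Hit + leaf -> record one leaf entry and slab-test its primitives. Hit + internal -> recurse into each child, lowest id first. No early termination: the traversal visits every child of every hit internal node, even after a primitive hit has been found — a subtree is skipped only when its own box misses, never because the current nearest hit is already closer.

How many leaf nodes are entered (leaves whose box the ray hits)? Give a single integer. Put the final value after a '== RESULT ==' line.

Traverse from the root:
N0 x:[-15/2,25/2] y:[-37/2,5/2] z:[5/2,22] -> hit [5/2,5/2], descend [1, 5, 8, 12]
  N1 x:[-1,23/2] y:[-37/2,-12] z:[23/2,22] -> miss, prune
  N5 x:[-15/2,-1/2] y:[-15,-9] z:[9,18] -> miss, prune
  N8 x:[9/2,25/2] y:[-7,5/2] z:[4,17] -> miss, prune
  N12 x:[-11/2,13/2] y:[-8,-1/2] z:[5/2,11] -> miss, prune

5 AABB tests over nodes [0, 1, 5, 8, 12]; 0 leaves entered; closest miss.

== RESULT ==
0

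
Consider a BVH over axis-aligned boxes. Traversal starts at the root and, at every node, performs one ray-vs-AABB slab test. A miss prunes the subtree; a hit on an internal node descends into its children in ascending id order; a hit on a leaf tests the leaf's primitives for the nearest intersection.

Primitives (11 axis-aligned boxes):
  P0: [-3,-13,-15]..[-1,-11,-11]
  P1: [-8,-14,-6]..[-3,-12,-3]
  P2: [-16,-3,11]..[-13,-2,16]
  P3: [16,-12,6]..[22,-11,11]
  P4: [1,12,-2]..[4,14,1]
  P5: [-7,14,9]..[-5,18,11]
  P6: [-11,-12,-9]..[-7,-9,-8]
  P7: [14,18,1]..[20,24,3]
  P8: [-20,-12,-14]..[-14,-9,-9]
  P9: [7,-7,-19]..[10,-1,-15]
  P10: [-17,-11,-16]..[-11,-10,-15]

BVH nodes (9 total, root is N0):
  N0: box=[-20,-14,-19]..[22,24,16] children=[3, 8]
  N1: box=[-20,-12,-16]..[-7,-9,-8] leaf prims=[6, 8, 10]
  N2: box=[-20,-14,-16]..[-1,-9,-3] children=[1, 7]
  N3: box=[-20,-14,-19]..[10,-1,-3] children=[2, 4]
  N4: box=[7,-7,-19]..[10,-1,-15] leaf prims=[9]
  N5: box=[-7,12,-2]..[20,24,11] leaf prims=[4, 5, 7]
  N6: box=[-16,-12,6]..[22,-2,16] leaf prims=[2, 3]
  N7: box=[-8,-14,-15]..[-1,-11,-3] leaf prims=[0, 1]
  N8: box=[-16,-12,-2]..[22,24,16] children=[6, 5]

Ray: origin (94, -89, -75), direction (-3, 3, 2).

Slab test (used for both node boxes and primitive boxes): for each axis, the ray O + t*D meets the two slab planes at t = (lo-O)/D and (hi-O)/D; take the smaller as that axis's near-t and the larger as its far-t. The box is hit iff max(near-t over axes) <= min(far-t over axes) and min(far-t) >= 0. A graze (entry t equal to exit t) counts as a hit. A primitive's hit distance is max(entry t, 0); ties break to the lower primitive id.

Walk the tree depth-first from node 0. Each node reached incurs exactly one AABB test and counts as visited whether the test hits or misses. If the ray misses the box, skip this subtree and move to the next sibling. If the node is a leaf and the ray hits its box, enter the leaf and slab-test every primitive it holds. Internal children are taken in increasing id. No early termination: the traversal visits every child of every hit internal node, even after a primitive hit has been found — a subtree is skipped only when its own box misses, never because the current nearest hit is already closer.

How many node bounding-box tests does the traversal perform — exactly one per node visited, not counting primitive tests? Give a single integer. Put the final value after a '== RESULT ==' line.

Trace the traversal:
N0 x:[24,38] y:[25,113/3] z:[28,91/2] -> hit [28,113/3], descend [3, 8]
  N3 x:[28,38] y:[25,88/3] z:[28,36] -> hit [28,88/3], descend [2, 4]
    N2 x:[95/3,38] y:[25,80/3] z:[59/2,36] -> miss, prune
    N4 x:[28,29] y:[82/3,88/3] z:[28,30] -> hit [28,29] leaf, test {P9@t=28}
  N8 x:[24,110/3] y:[77/3,113/3] z:[73/2,91/2] -> hit [73/2,110/3], descend [5, 6]
    N5 x:[74/3,101/3] y:[101/3,113/3] z:[73/2,43] -> miss, prune
    N6 x:[24,110/3] y:[77/3,29] z:[81/2,91/2] -> miss, prune

Visited [0, 3, 2, 4, 8, 5, 6]. Tests: 7 box, 1 leaf. Nearest: P9.

== RESULT ==
7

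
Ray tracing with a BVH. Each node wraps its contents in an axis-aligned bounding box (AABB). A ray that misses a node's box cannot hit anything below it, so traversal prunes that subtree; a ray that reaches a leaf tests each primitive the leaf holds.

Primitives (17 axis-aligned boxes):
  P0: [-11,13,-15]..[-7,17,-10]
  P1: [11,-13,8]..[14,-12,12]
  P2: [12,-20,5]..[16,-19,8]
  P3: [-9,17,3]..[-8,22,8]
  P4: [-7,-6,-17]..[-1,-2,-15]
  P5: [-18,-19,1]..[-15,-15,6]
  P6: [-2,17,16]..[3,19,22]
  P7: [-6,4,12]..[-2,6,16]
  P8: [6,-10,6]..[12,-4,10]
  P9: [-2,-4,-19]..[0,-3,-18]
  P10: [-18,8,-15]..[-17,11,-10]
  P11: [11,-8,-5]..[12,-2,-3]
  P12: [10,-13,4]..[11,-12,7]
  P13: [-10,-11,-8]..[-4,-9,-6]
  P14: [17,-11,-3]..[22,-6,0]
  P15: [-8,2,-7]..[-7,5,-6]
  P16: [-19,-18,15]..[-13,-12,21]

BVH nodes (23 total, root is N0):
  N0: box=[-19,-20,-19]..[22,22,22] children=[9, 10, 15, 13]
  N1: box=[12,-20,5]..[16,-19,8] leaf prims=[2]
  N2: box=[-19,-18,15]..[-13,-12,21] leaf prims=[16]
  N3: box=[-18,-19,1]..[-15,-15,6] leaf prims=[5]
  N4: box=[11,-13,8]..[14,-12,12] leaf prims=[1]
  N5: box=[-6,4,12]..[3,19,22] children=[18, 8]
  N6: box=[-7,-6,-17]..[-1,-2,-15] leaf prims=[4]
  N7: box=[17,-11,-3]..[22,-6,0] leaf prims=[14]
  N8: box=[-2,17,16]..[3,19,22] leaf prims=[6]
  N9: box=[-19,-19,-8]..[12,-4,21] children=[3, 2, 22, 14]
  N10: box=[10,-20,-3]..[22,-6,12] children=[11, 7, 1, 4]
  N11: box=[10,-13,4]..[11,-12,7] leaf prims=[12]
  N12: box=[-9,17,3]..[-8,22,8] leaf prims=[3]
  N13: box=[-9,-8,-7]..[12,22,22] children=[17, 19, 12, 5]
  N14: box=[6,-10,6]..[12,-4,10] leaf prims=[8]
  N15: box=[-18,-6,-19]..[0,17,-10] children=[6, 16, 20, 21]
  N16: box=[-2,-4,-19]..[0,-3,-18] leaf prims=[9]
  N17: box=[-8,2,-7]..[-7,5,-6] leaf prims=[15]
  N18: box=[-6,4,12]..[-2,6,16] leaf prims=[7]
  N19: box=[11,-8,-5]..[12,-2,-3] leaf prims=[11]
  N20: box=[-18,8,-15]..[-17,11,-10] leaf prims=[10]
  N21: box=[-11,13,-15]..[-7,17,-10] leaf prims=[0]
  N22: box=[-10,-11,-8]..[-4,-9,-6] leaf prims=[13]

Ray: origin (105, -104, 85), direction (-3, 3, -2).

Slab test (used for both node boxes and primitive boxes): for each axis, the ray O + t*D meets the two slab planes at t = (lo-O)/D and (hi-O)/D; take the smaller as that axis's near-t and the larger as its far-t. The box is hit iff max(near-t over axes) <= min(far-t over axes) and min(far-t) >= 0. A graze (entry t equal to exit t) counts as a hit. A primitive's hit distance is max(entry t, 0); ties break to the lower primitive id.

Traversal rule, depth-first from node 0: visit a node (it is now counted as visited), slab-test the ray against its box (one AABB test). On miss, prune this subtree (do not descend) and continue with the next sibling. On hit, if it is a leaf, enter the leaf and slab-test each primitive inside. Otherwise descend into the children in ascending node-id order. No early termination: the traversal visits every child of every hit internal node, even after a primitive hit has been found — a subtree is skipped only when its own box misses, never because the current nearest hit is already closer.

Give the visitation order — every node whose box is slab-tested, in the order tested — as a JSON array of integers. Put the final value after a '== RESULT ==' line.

Trace the traversal:
N0 x:[83/3,124/3] y:[28,42] z:[63/2,52] -> hit [63/2,124/3], descend [9, 10, 13, 15]
  N9 x:[31,124/3] y:[85/3,100/3] z:[32,93/2] -> hit [32,100/3], descend [2, 3, 14, 22]
    N2 x:[118/3,124/3] y:[86/3,92/3] z:[32,35] -> miss, prune
    N3 x:[40,41] y:[85/3,89/3] z:[79/2,42] -> miss, prune
    N14 x:[31,33] y:[94/3,100/3] z:[75/2,79/2] -> miss, prune
    N22 x:[109/3,115/3] y:[31,95/3] z:[91/2,93/2] -> miss, prune
  N10 x:[83/3,95/3] y:[28,98/3] z:[73/2,44] -> miss, prune
  N13 x:[31,38] y:[32,42] z:[63/2,46] -> hit [32,38], descend [5, 12, 17, 19]
    N5 x:[34,37] y:[36,41] z:[63/2,73/2] -> hit [36,73/2], descend [8, 18]
      N8 x:[34,107/3] y:[121/3,41] z:[63/2,69/2] -> miss, prune
      N18 x:[107/3,37] y:[36,110/3] z:[69/2,73/2] -> hit [36,73/2] leaf, test {P7@t=36}
    N12 x:[113/3,38] y:[121/3,42] z:[77/2,41] -> miss, prune
    N17 x:[112/3,113/3] y:[106/3,109/3] z:[91/2,46] -> miss, prune
    N19 x:[31,94/3] y:[32,34] z:[44,45] -> miss, prune
  N15 x:[35,41] y:[98/3,121/3] z:[95/2,52] -> miss, prune

Visited [0, 9, 2, 3, 14, 22, 10, 13, 5, 8, 18, 12, 17, 19, 15]. Tests: 15 box, 1 leaf. Nearest: P7.

== RESULT ==
[0, 9, 2, 3, 14, 22, 10, 13, 5, 8, 18, 12, 17, 19, 15]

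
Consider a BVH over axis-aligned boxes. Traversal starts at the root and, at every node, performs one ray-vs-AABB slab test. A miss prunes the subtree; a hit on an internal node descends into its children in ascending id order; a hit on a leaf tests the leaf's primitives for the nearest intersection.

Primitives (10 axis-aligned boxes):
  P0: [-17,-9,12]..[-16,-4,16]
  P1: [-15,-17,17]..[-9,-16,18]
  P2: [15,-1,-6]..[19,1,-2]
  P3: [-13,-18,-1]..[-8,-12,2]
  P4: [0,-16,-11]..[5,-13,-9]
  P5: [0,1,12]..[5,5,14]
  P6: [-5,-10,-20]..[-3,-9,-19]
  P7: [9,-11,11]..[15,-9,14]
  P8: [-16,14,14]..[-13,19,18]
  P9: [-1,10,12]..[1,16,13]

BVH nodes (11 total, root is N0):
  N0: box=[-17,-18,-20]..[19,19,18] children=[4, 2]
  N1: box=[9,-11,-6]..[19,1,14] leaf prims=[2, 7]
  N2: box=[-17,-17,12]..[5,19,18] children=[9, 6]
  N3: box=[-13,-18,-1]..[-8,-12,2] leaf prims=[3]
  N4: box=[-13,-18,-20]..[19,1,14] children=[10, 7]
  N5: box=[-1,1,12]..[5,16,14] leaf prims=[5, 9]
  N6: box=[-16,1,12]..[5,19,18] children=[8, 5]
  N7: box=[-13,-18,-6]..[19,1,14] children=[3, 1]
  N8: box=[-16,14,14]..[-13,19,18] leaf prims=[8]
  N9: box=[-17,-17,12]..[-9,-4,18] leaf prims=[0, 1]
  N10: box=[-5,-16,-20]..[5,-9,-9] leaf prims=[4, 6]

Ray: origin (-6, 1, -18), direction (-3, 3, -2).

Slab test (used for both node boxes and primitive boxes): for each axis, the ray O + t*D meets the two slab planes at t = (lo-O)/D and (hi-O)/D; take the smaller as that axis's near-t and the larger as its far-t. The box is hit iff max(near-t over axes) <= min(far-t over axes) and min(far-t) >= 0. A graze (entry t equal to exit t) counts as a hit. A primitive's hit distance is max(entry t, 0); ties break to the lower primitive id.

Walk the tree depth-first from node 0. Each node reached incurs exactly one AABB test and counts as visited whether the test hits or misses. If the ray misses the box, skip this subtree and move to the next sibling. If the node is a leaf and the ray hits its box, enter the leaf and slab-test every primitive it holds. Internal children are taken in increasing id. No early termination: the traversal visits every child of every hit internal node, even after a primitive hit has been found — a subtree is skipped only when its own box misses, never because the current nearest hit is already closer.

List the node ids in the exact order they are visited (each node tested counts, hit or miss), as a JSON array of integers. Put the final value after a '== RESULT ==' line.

Traverse from the root:
N0 x:[-25/3,11/3] y:[-19/3,6] z:[-18,1] -> hit [-19/3,1], descend [2, 4]
  N2 x:[-11/3,11/3] y:[-6,6] z:[-18,-15] -> miss, prune
  N4 x:[-25/3,7/3] y:[-19/3,0] z:[-16,1] -> hit [-19/3,0], descend [7, 10]
    N7 x:[-25/3,7/3] y:[-19/3,0] z:[-16,-6] -> miss, prune
    N10 x:[-11/3,-1/3] y:[-17/3,-10/3] z:[-9/2,1] -> miss, prune

5 AABB tests over nodes [0, 2, 4, 7, 10]; 0 leaves entered; closest miss.

== RESULT ==
[0, 2, 4, 7, 10]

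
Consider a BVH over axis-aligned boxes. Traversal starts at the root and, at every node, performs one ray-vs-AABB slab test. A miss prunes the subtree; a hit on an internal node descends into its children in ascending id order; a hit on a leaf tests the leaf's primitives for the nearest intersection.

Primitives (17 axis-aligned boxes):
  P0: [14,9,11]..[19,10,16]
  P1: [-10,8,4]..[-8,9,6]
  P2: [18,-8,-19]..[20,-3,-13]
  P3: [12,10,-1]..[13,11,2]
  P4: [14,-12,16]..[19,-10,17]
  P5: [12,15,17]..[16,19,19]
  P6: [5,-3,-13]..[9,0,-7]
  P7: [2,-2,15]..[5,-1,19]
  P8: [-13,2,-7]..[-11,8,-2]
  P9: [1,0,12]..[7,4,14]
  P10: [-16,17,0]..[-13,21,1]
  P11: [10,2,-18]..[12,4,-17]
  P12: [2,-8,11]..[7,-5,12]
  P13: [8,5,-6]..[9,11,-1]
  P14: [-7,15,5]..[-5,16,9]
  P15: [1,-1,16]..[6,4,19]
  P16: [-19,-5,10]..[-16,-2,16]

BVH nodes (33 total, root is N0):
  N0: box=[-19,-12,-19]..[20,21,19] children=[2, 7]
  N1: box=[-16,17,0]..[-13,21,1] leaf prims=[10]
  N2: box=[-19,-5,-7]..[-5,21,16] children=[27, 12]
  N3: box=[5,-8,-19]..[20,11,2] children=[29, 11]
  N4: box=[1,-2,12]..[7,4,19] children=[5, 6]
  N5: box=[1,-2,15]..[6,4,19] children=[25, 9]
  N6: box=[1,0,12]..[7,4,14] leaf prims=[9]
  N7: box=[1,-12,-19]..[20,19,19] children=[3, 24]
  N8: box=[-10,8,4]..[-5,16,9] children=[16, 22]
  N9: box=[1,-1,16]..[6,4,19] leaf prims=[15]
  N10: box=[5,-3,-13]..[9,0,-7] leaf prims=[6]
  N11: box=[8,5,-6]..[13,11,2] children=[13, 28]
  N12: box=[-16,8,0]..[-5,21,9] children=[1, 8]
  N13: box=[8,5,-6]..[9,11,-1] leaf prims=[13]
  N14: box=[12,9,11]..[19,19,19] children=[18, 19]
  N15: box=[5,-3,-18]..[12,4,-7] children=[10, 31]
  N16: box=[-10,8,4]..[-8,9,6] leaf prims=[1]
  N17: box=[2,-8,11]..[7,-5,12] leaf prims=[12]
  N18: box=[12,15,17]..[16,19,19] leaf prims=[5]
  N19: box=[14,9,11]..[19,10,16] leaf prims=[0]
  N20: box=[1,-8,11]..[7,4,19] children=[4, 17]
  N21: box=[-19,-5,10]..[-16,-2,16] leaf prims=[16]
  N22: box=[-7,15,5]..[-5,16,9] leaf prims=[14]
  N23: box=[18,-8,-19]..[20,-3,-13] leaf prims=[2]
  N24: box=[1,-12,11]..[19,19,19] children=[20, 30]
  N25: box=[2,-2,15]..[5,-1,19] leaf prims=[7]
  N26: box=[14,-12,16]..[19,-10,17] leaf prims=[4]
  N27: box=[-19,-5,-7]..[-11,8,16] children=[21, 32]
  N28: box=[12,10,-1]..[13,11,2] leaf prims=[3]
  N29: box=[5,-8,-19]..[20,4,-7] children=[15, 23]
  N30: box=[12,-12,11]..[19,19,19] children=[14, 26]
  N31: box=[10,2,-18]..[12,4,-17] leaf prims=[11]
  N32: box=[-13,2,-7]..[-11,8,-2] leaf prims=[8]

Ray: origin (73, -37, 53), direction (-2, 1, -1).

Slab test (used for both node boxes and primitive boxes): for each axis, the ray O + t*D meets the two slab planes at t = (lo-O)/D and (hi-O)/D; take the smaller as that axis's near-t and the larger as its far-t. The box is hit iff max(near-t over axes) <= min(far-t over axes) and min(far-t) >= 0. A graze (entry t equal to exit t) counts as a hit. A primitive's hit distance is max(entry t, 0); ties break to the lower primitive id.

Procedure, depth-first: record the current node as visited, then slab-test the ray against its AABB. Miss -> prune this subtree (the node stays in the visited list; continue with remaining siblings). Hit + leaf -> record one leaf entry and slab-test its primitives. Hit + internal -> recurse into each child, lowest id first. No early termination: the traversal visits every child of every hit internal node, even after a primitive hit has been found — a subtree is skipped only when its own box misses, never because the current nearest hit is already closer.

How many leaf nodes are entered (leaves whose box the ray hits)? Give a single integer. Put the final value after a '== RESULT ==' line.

Traverse from the root:
N0 x:[53/2,46] y:[25,58] z:[34,72] -> hit [34,46], descend [2, 7]
  N2 x:[39,46] y:[32,58] z:[37,60] -> hit [39,46], descend [12, 27]
    N12 x:[39,89/2] y:[45,58] z:[44,53] -> miss, prune
    N27 x:[42,46] y:[32,45] z:[37,60] -> hit [42,45], descend [21, 32]
      N21 x:[89/2,46] y:[32,35] z:[37,43] -> miss, prune
      N32 x:[42,43] y:[39,45] z:[55,60] -> miss, prune
  N7 x:[53/2,36] y:[25,56] z:[34,72] -> hit [34,36], descend [3, 24]
    N3 x:[53/2,34] y:[29,48] z:[51,72] -> miss, prune
    N24 x:[27,36] y:[25,56] z:[34,42] -> hit [34,36], descend [20, 30]
      N20 x:[33,36] y:[29,41] z:[34,42] -> hit [34,36], descend [4, 17]
        N4 x:[33,36] y:[35,41] z:[34,41] -> hit [35,36], descend [5, 6]
          N5 x:[67/2,36] y:[35,41] z:[34,38] -> hit [35,36], descend [9, 25]
            N9 x:[67/2,36] y:[36,41] z:[34,37] -> hit [36,36] leaf, test {P15@t=36}
            N25 x:[34,71/2] y:[35,36] z:[34,38] -> hit [35,71/2] leaf, test {P7@t=35}
          N6 x:[33,36] y:[37,41] z:[39,41] -> miss, prune
        N17 x:[33,71/2] y:[29,32] z:[41,42] -> miss, prune
      N30 x:[27,61/2] y:[25,56] z:[34,42] -> miss, prune

order=[0, 2, 12, 27, 21, 32, 7, 3, 24, 20, 4, 5, 9, 25, 6, 17, 30]  |boxes|=17  |leaves|=2  hit=P7

== RESULT ==
2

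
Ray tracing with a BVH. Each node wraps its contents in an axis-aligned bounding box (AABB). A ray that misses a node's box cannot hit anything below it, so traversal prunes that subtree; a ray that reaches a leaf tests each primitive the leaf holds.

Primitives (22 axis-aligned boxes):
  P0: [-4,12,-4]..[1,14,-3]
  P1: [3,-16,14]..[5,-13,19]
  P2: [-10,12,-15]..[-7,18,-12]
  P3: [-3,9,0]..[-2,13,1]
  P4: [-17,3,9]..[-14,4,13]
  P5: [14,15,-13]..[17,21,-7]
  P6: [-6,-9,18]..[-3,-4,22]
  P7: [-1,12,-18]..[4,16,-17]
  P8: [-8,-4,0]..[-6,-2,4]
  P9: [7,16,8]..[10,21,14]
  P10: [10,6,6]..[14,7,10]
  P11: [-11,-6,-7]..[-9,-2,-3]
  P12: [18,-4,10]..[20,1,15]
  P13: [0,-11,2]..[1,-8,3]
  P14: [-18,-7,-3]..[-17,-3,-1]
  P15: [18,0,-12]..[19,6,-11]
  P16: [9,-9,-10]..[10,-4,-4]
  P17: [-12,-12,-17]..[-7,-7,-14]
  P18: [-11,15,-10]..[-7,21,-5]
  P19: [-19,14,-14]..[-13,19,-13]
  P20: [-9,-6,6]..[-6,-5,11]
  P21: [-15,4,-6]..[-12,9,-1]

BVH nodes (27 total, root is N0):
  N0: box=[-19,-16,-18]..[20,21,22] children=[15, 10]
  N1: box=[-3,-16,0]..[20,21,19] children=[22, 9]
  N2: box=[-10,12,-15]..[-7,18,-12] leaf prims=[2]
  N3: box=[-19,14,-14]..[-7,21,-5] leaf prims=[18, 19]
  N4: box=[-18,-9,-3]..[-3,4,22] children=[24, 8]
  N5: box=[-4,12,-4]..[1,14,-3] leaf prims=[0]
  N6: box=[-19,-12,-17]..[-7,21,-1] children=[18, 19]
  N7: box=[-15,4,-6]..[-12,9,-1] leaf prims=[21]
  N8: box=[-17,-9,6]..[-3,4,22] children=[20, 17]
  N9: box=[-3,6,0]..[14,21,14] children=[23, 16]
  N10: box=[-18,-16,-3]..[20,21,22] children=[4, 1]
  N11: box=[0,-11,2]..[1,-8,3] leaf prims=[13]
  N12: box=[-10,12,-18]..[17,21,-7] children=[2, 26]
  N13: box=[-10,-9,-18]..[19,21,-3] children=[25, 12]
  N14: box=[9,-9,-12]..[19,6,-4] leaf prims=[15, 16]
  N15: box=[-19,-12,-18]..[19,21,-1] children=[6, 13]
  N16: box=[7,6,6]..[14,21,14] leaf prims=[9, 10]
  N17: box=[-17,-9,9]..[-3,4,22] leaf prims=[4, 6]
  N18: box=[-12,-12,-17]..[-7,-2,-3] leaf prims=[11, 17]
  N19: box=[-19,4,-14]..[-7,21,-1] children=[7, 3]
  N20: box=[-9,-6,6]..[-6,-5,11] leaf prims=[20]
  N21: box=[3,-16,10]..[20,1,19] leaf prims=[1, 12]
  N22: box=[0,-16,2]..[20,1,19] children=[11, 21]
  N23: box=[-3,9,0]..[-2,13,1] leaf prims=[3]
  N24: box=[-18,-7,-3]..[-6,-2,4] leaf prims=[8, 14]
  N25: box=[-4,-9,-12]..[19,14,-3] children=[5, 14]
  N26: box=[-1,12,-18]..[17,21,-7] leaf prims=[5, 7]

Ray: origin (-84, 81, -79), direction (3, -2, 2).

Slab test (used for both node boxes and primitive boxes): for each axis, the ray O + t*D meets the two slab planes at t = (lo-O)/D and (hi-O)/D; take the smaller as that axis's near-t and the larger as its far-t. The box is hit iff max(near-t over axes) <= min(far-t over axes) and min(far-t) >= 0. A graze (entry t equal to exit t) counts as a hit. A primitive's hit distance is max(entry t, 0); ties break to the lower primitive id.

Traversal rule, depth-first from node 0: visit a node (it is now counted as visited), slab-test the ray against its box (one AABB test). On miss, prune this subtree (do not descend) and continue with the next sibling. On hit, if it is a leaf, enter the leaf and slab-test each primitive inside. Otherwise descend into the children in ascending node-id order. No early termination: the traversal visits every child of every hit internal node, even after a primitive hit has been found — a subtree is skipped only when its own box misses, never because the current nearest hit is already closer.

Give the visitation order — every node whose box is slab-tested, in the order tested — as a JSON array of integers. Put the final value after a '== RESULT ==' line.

Walk:
N0 x:[65/3,104/3] y:[30,97/2] z:[61/2,101/2] -> hit [61/2,104/3], descend [10, 15]
  N10 x:[22,104/3] y:[30,97/2] z:[38,101/2] -> miss, prune
  N15 x:[65/3,103/3] y:[30,93/2] z:[61/2,39] -> hit [61/2,103/3], descend [6, 13]
    N6 x:[65/3,77/3] y:[30,93/2] z:[31,39] -> miss, prune
    N13 x:[74/3,103/3] y:[30,45] z:[61/2,38] -> hit [61/2,103/3], descend [12, 25]
      N12 x:[74/3,101/3] y:[30,69/2] z:[61/2,36] -> hit [61/2,101/3], descend [2, 26]
        N2 x:[74/3,77/3] y:[63/2,69/2] z:[32,67/2] -> miss, prune
        N26 x:[83/3,101/3] y:[30,69/2] z:[61/2,36] -> hit [61/2,101/3] leaf, test {P5@t=33, P7(miss)}
      N25 x:[80/3,103/3] y:[67/2,45] z:[67/2,38] -> hit [67/2,103/3], descend [5, 14]
        N5 x:[80/3,85/3] y:[67/2,69/2] z:[75/2,38] -> miss, prune
        N14 x:[31,103/3] y:[75/2,45] z:[67/2,75/2] -> miss, prune

order=[0, 10, 15, 6, 13, 12, 2, 26, 25, 5, 14]  |boxes|=11  |leaves|=1  hit=P5

== RESULT ==
[0, 10, 15, 6, 13, 12, 2, 26, 25, 5, 14]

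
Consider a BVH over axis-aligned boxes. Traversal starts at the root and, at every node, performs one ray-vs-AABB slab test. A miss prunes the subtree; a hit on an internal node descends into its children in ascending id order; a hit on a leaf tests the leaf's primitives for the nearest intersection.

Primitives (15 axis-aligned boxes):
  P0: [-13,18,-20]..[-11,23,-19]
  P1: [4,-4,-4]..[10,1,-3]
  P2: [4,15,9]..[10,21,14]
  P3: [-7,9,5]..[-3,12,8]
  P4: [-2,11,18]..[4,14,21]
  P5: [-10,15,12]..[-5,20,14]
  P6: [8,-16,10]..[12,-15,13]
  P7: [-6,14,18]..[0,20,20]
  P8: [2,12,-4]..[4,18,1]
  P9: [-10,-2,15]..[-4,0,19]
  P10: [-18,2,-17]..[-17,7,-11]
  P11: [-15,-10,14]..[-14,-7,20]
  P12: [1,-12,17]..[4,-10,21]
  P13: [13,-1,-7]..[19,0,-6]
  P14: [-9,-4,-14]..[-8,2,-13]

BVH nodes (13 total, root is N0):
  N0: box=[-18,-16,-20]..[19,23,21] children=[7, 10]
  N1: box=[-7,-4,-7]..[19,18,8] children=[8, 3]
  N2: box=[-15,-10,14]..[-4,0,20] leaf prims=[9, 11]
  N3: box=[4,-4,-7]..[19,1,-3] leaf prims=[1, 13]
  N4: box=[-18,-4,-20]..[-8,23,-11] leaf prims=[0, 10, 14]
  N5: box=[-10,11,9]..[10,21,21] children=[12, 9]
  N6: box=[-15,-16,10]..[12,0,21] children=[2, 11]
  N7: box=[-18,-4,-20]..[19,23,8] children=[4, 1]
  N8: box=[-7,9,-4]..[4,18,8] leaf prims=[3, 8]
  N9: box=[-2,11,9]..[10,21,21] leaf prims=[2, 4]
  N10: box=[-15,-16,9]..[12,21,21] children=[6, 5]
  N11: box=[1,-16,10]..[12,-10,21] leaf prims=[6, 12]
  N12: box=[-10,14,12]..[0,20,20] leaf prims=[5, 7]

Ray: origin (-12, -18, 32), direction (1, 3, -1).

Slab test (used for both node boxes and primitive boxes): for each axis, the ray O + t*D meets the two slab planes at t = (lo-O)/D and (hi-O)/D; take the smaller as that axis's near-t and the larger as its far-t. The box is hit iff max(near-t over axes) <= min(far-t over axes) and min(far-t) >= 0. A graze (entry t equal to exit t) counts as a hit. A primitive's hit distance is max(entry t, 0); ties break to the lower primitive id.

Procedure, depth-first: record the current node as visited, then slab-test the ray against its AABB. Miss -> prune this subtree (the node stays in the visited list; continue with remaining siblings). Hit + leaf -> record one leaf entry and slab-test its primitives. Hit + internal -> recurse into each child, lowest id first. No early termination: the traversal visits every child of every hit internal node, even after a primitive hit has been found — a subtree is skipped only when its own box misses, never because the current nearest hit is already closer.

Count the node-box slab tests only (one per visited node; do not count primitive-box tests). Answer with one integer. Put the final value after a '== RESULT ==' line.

Trace the traversal:
N0 x:[-6,31] y:[2/3,41/3] z:[11,52] -> hit [11,41/3], descend [7, 10]
  N7 x:[-6,31] y:[14/3,41/3] z:[24,52] -> miss, prune
  N10 x:[-3,24] y:[2/3,13] z:[11,23] -> hit [11,13], descend [5, 6]
    N5 x:[2,22] y:[29/3,13] z:[11,23] -> hit [11,13], descend [9, 12]
      N9 x:[10,22] y:[29/3,13] z:[11,23] -> hit [11,13] leaf, test {P2(miss), P4(miss)}
      N12 x:[2,12] y:[32/3,38/3] z:[12,20] -> hit [12,12] leaf, test {P5(miss), P7@t=12}
    N6 x:[-3,24] y:[2/3,6] z:[11,22] -> miss, prune

order=[0, 7, 10, 5, 9, 12, 6]  |boxes|=7  |leaves|=2  hit=P7

== RESULT ==
7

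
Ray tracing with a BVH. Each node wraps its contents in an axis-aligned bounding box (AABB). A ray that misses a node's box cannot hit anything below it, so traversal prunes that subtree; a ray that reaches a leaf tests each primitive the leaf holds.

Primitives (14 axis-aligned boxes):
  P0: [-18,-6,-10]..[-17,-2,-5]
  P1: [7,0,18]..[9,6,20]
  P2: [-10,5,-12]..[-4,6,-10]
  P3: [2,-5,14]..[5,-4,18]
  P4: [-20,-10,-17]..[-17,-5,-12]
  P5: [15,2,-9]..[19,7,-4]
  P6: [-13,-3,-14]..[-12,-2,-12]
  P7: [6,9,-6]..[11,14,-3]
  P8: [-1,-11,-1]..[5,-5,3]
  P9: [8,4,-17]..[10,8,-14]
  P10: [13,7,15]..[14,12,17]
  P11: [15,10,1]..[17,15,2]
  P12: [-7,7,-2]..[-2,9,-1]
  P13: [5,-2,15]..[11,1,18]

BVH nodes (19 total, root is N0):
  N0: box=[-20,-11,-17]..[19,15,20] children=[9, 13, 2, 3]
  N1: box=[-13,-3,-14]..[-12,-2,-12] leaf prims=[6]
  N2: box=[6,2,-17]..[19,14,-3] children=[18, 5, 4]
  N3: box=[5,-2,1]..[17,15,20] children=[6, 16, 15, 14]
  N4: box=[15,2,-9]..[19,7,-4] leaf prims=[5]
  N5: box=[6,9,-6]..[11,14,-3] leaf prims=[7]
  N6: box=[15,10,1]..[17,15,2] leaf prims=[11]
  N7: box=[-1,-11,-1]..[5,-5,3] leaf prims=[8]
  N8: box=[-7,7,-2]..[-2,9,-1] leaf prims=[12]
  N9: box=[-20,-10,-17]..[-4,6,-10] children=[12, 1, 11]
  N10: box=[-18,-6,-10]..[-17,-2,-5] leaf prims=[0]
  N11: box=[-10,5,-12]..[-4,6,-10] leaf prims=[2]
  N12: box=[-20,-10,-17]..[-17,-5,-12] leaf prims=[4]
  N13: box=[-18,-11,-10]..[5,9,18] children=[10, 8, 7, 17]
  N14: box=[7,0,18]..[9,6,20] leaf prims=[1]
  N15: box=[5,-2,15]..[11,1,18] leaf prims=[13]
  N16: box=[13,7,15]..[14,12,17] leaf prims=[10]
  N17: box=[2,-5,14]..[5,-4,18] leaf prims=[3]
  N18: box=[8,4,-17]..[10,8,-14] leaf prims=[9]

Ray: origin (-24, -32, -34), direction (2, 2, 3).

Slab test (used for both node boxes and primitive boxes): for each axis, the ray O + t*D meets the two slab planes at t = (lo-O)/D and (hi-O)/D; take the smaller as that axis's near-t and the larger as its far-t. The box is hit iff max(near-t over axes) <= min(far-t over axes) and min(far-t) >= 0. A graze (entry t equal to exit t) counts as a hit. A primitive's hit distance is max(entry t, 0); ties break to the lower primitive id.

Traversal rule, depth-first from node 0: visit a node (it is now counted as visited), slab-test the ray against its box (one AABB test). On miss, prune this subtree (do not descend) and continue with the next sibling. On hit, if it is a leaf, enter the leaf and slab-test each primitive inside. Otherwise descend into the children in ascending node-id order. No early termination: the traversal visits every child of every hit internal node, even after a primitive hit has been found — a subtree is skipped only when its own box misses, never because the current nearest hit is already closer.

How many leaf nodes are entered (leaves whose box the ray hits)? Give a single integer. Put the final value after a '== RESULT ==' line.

Trace the traversal:
N0 x:[2,43/2] y:[21/2,47/2] z:[17/3,18] -> hit [21/2,18], descend [2, 3, 9, 13]
  N2 x:[15,43/2] y:[17,23] z:[17/3,31/3] -> miss, prune
  N3 x:[29/2,41/2] y:[15,47/2] z:[35/3,18] -> hit [15,18], descend [6, 14, 15, 16]
    N6 x:[39/2,41/2] y:[21,47/2] z:[35/3,12] -> miss, prune
    N14 x:[31/2,33/2] y:[16,19] z:[52/3,18] -> miss, prune
    N15 x:[29/2,35/2] y:[15,33/2] z:[49/3,52/3] -> hit [49/3,33/2] leaf, test {P13@t=49/3}
    N16 x:[37/2,19] y:[39/2,22] z:[49/3,17] -> miss, prune
  N9 x:[2,10] y:[11,19] z:[17/3,8] -> miss, prune
  N13 x:[3,29/2] y:[21/2,41/2] z:[8,52/3] -> hit [21/2,29/2], descend [7, 8, 10, 17]
    N7 x:[23/2,29/2] y:[21/2,27/2] z:[11,37/3] -> hit [23/2,37/3] leaf, test {P8@t=23/2}
    N8 x:[17/2,11] y:[39/2,41/2] z:[32/3,11] -> miss, prune
    N10 x:[3,7/2] y:[13,15] z:[8,29/3] -> miss, prune
    N17 x:[13,29/2] y:[27/2,14] z:[16,52/3] -> miss, prune

Summary -> nodes [0, 2, 3, 6, 14, 15, 16, 9, 13, 7, 8, 10, 17]; box-tests=13; leaf-entries=2; first=P8

== RESULT ==
2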